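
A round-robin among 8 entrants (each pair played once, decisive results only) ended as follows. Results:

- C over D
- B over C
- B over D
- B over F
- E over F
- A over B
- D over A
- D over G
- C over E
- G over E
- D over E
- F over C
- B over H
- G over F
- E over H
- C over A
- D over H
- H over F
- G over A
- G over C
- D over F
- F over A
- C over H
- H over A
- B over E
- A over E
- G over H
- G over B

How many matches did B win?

5

B's results: beat C, D, E, F, H; lost to A, G.
That is 5 wins.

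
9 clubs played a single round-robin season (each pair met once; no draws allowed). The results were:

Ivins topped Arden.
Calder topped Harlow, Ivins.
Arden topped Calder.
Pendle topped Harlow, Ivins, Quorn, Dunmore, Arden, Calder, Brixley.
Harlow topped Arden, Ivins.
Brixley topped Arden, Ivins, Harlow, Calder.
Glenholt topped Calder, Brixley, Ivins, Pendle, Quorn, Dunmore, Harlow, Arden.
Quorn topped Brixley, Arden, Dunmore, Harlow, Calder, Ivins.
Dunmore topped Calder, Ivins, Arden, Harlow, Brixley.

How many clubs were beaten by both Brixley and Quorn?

4

Brixley beat: Ivins, Arden, Calder, Harlow.
Quorn beat: Ivins, Arden, Dunmore, Calder, Brixley, Harlow.
Both beat: Ivins, Arden, Calder, Harlow — 4.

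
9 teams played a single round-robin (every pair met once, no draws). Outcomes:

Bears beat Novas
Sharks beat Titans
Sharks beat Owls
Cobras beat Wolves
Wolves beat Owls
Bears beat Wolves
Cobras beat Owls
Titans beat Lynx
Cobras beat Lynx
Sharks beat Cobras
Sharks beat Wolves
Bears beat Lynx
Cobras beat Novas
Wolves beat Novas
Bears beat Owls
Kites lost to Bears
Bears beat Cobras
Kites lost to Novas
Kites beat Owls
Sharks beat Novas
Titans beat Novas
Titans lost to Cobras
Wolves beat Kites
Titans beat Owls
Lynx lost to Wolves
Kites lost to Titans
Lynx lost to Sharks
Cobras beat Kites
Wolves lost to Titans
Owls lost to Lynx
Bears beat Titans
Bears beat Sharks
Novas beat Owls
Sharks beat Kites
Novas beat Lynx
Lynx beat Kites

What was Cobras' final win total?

6

Cobras' results: beat Novas, Kites, Titans, Wolves, Owls, Lynx; lost to Sharks, Bears.
That is 6 wins.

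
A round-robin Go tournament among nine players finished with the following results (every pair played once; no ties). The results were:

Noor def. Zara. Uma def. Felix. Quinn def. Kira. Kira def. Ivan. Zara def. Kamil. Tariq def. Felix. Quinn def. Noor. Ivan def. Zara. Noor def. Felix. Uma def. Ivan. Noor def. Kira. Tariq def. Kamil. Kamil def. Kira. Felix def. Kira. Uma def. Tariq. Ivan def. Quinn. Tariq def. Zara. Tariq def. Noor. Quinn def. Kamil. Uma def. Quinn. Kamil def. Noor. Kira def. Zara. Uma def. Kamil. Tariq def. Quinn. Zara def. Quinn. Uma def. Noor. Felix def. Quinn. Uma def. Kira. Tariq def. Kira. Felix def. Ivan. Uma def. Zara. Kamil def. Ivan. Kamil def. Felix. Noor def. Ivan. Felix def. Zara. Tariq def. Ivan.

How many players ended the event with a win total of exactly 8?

Win totals: Uma 8, Felix 4, Tariq 7, Kira 2, Quinn 3, Zara 2, Kamil 4, Ivan 2, Noor 4.
Exactly 8: Uma — 1 player.

1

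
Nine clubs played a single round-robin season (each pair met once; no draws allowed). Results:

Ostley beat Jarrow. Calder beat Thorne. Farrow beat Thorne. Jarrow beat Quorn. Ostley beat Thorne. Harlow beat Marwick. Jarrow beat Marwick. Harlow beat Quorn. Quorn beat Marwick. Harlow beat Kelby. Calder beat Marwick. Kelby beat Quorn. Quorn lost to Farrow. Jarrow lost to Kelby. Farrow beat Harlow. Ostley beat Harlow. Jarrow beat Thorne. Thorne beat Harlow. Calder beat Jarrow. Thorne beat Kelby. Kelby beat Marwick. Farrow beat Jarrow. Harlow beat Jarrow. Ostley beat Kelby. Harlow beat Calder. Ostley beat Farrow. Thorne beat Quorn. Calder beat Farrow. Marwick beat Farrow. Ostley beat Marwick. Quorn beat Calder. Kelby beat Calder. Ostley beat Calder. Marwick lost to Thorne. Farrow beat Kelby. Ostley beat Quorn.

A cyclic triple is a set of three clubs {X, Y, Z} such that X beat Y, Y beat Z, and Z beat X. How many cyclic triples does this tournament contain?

14

Win totals: Calder 4, Ostley 8, Jarrow 3, Thorne 4, Harlow 5, Kelby 4, Marwick 1, Farrow 5, Quorn 2.
A club with w wins dominates both others in C(w,2) triples; summing gives 6 + 28 + 3 + 6 + 10 + 6 + 0 + 10 + 1 = 70 transitive triples.
Total triples C(9,3) = 84, so cyclic triples = 84 − 70 = 14.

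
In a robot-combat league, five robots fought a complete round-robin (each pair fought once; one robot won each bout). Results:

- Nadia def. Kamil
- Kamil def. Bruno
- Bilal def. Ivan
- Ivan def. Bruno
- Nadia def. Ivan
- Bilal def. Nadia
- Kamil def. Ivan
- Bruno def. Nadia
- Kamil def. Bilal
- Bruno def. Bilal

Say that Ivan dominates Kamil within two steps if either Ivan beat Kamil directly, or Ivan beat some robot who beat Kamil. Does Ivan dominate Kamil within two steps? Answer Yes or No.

No

Ivan did not beat Kamil directly.
Ivan beat Bruno, but each of them lost to Kamil. No two-step path.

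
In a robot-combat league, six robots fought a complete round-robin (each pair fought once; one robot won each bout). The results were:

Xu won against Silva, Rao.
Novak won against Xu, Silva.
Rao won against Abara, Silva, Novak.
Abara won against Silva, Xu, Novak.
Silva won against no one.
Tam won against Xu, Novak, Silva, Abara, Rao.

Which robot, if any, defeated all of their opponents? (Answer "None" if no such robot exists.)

Tam

Tam has 5 wins out of 5 opponents — a perfect record.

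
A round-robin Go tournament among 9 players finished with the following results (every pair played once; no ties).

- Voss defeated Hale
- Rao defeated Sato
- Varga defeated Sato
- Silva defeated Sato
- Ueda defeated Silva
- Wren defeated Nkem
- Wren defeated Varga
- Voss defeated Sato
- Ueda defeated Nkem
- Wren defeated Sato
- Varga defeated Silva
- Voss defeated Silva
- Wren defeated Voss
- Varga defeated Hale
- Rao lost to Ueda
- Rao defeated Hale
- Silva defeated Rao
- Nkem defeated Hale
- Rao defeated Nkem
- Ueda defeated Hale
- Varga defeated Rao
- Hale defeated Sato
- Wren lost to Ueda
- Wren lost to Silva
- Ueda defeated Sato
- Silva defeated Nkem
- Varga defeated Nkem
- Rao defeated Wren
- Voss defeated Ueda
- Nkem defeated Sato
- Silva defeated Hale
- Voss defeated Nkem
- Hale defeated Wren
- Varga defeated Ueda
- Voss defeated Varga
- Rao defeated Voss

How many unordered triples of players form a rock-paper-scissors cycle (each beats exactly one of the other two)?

11

Win totals: Rao 5, Wren 4, Nkem 2, Sato 0, Varga 6, Hale 2, Silva 5, Voss 6, Ueda 6.
A player with w wins dominates both others in C(w,2) triples; summing gives 10 + 6 + 1 + 0 + 15 + 1 + 10 + 15 + 15 = 73 transitive triples.
Total triples C(9,3) = 84, so cyclic triples = 84 − 73 = 11.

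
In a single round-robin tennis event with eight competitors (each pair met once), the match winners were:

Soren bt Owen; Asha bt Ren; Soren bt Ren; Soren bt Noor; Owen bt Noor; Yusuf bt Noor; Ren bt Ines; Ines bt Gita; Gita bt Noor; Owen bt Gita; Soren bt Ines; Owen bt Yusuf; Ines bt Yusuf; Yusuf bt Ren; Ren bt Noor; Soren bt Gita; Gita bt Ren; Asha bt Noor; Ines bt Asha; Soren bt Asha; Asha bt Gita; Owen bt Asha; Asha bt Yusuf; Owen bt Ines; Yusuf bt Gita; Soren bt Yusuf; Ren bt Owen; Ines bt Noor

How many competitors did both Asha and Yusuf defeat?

3

Asha beat: Ren, Yusuf, Gita, Noor.
Yusuf beat: Ren, Gita, Noor.
Both beat: Ren, Gita, Noor — 3.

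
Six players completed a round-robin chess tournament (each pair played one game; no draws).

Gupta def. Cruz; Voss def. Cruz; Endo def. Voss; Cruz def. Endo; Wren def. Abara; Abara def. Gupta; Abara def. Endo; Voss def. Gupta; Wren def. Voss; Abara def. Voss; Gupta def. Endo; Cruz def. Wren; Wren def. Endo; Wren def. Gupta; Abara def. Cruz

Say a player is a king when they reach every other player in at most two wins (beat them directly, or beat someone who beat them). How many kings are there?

Cruz reaches everyone (king).
Gupta cannot reach Abara in two steps.
Wren reaches everyone (king).
Endo cannot reach Wren, Abara in two steps.
Abara reaches everyone (king).
Voss cannot reach Abara in two steps.
Kings: Cruz, Wren, Abara — 3.

3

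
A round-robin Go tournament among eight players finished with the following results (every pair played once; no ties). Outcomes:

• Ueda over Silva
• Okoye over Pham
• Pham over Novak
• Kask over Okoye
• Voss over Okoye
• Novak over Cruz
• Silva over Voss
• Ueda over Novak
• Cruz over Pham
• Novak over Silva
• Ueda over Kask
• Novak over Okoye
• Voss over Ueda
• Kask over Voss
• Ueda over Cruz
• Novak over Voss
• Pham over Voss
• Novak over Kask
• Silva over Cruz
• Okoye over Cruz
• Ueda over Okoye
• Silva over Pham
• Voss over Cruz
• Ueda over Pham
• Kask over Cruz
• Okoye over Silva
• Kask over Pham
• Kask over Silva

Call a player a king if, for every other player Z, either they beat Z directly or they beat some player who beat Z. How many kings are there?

5

Okoye cannot reach Kask, Ueda in two steps.
Kask reaches everyone (king).
Silva cannot reach Kask in two steps.
Cruz cannot reach Okoye, Kask, Silva, Ueda in two steps.
Pham reaches everyone (king).
Voss reaches everyone (king).
Ueda reaches everyone (king).
Novak reaches everyone (king).
Kings: Kask, Pham, Voss, Ueda, Novak — 5.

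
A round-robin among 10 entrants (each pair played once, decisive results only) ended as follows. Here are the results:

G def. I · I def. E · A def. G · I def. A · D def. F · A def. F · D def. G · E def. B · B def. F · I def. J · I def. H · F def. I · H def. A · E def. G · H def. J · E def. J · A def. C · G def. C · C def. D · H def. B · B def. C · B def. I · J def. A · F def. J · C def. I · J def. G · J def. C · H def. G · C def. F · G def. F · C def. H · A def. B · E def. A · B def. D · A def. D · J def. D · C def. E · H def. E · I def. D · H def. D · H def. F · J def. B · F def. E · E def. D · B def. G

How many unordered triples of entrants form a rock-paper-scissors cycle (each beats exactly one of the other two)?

32

Win totals: A 5, B 5, C 5, D 2, E 5, F 3, G 3, H 7, I 5, J 5.
An entrant with w wins dominates both others in C(w,2) triples; summing gives 10 + 10 + 10 + 1 + 10 + 3 + 3 + 21 + 10 + 10 = 88 transitive triples.
Total triples C(10,3) = 120, so cyclic triples = 120 − 88 = 32.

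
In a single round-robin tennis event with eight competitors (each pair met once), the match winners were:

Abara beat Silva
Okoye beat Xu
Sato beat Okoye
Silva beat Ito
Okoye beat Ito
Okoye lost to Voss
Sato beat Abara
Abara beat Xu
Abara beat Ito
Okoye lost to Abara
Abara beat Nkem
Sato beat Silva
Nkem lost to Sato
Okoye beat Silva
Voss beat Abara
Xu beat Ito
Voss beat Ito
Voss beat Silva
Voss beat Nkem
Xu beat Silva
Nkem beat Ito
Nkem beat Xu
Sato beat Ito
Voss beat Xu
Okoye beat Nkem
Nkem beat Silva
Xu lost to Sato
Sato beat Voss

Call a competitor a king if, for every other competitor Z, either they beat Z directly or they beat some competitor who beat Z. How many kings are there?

1

Nkem cannot reach Sato, Okoye, Abara, Voss in two steps.
Xu cannot reach Nkem, Sato, Okoye, Abara, Voss in two steps.
Sato reaches everyone (king).
Okoye cannot reach Sato, Abara, Voss in two steps.
Ito cannot reach Nkem, Xu, Sato, Okoye, Silva, Abara, Voss in two steps.
Silva cannot reach Nkem, Xu, Sato, Okoye, Abara, Voss in two steps.
Abara cannot reach Sato, Voss in two steps.
Voss cannot reach Sato in two steps.
Kings: Sato — 1.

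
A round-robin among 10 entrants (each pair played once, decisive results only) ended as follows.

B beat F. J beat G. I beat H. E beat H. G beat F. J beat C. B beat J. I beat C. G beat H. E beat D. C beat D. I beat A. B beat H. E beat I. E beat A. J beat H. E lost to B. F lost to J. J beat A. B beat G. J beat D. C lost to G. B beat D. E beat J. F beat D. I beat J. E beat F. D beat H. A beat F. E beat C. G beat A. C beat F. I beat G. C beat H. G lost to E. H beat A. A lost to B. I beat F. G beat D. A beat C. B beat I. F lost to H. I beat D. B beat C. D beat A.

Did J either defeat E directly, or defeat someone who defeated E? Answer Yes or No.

J did not beat E directly.
J beat A, C, D, F, G, H, but each of them lost to E. No two-step path.

No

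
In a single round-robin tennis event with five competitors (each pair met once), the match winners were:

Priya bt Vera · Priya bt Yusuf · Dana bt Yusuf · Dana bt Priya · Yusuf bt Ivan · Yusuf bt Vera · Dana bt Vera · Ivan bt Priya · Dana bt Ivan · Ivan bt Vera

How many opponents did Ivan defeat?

Ivan's results: beat Vera, Priya; lost to Dana, Yusuf.
That is 2 wins.

2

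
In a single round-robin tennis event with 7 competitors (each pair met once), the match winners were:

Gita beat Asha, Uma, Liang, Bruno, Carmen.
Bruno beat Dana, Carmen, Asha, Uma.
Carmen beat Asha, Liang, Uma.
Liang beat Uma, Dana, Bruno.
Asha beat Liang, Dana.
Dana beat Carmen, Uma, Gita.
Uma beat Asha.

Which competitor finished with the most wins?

Gita

Win totals: Liang 3, Asha 2, Carmen 3, Dana 3, Bruno 4, Uma 1, Gita 5.
Gita leads with 5 wins (next highest: 4).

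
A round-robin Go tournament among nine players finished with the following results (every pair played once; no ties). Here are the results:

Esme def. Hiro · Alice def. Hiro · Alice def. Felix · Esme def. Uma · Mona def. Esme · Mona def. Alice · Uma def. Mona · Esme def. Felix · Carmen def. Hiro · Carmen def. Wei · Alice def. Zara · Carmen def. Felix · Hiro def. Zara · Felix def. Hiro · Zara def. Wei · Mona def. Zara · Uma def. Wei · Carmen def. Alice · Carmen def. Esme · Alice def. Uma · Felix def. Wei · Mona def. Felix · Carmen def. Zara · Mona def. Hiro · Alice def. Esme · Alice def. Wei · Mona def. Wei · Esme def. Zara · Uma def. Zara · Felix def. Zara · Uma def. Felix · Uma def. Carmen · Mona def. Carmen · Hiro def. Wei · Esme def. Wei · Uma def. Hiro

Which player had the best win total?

Win totals: Hiro 2, Zara 1, Wei 0, Mona 7, Carmen 6, Felix 3, Esme 5, Alice 6, Uma 6.
Mona leads with 7 wins (next highest: 6).

Mona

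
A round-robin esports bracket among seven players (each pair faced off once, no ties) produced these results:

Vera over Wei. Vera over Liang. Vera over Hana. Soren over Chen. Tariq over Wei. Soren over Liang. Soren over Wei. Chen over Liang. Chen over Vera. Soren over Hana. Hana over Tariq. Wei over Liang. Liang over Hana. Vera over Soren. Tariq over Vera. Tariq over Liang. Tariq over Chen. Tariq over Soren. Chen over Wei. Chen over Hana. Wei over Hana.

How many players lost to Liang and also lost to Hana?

Liang beat: Hana.
Hana beat: Tariq.
No one was beaten by both.

0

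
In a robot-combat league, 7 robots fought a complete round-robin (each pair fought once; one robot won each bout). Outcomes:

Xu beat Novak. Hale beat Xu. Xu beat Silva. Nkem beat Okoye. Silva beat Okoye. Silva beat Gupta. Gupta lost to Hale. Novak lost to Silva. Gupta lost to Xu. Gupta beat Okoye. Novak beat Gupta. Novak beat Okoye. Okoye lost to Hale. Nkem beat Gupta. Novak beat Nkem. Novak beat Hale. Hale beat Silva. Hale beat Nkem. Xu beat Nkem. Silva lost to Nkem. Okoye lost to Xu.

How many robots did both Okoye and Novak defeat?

Okoye beat: no one.
Novak beat: Gupta, Hale, Okoye, Nkem.
No one was beaten by both.

0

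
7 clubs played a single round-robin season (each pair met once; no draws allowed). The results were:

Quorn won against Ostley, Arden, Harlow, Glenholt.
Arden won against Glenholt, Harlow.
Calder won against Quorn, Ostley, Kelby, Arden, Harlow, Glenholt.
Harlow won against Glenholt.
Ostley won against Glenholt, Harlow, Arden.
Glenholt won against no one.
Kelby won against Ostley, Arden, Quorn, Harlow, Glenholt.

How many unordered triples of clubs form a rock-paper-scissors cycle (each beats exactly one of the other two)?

Win totals: Quorn 4, Kelby 5, Arden 2, Ostley 3, Glenholt 0, Harlow 1, Calder 6.
A club with w wins dominates both others in C(w,2) triples; summing gives 6 + 10 + 1 + 3 + 0 + 0 + 15 = 35 transitive triples.
Total triples C(7,3) = 35, so cyclic triples = 35 − 35 = 0.

0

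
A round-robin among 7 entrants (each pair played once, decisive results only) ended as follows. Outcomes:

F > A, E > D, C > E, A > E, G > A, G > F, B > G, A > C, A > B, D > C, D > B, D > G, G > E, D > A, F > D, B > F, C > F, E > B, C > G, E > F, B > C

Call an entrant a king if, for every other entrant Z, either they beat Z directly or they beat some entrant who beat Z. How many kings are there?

A reaches everyone (king).
B reaches everyone (king).
C reaches everyone (king).
D reaches everyone (king).
E reaches everyone (king).
F reaches everyone (king).
G reaches everyone (king).
Kings: A, B, C, D, E, F, G — 7.

7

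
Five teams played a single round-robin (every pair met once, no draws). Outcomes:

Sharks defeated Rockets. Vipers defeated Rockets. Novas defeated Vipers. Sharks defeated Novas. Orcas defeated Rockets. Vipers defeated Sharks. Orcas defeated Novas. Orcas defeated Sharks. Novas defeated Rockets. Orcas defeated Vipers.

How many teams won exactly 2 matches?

Win totals: Novas 2, Sharks 2, Orcas 4, Rockets 0, Vipers 2.
Exactly 2: Novas, Sharks, Vipers — 3 teams.

3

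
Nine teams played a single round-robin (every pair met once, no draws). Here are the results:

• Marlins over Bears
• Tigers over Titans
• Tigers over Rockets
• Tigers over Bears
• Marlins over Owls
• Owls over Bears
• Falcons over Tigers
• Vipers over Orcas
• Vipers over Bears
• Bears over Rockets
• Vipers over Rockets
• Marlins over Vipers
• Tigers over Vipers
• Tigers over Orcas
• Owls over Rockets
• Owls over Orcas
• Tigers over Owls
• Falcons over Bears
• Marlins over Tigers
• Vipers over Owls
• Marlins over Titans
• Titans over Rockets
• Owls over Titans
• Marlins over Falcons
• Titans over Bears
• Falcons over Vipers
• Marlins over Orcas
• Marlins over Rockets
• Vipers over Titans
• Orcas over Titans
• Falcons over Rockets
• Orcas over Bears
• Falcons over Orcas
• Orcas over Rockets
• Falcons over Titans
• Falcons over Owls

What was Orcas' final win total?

3

Orcas' results: beat Rockets, Bears, Titans; lost to Tigers, Falcons, Marlins, Vipers, Owls.
That is 3 wins.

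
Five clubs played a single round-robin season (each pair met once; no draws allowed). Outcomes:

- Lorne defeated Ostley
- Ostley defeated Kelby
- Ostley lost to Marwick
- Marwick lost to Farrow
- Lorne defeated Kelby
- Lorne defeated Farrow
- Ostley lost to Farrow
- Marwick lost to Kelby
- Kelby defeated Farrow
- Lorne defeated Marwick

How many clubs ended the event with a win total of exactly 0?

Win totals: Lorne 4, Kelby 2, Ostley 1, Farrow 2, Marwick 1.
No club has exactly 0 wins.

0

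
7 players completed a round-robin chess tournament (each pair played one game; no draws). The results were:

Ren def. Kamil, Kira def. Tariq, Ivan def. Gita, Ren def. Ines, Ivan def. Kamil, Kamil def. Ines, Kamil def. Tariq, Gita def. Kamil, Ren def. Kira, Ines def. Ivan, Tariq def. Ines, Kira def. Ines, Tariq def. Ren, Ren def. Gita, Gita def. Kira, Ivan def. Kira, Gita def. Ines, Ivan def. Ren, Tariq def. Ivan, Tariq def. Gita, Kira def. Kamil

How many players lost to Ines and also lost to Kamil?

0

Ines beat: Ivan.
Kamil beat: Ines, Tariq.
No one was beaten by both.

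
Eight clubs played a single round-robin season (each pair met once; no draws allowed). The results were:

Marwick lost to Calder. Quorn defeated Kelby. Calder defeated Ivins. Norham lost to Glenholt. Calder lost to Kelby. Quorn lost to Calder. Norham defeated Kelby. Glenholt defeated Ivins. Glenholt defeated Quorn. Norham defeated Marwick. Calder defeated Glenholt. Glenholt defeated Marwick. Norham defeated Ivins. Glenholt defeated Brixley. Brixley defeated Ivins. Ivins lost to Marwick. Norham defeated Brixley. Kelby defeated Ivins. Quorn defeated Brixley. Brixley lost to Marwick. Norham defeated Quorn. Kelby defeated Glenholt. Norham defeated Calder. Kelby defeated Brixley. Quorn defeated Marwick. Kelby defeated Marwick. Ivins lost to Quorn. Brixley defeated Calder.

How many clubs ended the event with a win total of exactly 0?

1

Win totals: Ivins 0, Quorn 4, Brixley 2, Glenholt 5, Calder 4, Marwick 2, Norham 6, Kelby 5.
Exactly 0: Ivins — 1 club.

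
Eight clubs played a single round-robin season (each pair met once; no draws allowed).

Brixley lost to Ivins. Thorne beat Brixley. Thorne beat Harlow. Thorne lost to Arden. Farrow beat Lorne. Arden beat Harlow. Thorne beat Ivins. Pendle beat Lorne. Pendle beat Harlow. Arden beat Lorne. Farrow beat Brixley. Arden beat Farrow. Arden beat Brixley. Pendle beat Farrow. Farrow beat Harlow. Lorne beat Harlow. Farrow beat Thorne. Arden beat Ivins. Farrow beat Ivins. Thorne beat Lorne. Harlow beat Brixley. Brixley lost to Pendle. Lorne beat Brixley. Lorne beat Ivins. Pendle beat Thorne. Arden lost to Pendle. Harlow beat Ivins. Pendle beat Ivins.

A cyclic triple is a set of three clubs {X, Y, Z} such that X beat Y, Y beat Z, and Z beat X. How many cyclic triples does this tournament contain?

0

Win totals: Brixley 0, Farrow 5, Thorne 4, Harlow 2, Lorne 3, Arden 6, Pendle 7, Ivins 1.
A club with w wins dominates both others in C(w,2) triples; summing gives 0 + 10 + 6 + 1 + 3 + 15 + 21 + 0 = 56 transitive triples.
Total triples C(8,3) = 56, so cyclic triples = 56 − 56 = 0.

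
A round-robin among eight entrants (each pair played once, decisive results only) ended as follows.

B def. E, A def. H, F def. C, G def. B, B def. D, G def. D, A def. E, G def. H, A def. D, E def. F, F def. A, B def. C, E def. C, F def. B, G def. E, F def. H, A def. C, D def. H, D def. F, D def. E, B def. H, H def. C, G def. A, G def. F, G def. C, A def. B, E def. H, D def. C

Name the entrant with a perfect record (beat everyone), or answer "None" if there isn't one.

G has 7 wins out of 7 opponents — a perfect record.

G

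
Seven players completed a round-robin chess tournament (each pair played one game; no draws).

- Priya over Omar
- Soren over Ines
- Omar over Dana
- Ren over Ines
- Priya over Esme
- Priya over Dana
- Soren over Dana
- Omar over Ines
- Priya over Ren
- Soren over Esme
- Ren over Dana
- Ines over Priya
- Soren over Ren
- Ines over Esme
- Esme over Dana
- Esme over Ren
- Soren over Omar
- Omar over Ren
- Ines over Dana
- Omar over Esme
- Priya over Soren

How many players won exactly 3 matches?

Win totals: Ines 3, Ren 2, Omar 4, Esme 2, Dana 0, Soren 5, Priya 5.
Exactly 3: Ines — 1 player.

1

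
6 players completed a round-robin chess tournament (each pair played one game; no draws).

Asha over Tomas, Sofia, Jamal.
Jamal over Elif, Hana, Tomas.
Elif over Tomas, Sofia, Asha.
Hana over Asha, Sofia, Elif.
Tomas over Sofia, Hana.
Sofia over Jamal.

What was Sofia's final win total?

Sofia's results: beat Jamal; lost to Asha, Tomas, Hana, Elif.
That is 1 win.

1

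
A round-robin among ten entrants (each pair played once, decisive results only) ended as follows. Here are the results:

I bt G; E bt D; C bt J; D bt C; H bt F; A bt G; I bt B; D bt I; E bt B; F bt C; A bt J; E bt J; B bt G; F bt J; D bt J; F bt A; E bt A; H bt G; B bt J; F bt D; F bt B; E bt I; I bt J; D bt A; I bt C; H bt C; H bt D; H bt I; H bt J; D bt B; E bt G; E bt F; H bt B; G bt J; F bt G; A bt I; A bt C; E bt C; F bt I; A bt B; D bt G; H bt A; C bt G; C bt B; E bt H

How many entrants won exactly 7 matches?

1

Win totals: A 5, B 2, C 3, D 6, E 9, F 7, G 1, H 8, I 4, J 0.
Exactly 7: F — 1 entrant.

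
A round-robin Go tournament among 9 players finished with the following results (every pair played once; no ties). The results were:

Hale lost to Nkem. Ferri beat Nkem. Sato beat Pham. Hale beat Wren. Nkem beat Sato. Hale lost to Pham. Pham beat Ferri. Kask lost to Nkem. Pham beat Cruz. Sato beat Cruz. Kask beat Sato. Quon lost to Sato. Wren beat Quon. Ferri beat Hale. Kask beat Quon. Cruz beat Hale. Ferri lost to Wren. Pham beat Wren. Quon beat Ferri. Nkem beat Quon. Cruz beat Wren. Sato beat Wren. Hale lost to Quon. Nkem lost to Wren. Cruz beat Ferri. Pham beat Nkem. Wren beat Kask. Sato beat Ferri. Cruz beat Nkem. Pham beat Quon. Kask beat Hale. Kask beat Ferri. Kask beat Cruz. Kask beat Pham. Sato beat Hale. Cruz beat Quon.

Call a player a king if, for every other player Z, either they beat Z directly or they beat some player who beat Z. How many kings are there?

5

Quon cannot reach Kask, Sato, Cruz, Pham in two steps.
Kask reaches everyone (king).
Sato reaches everyone (king).
Nkem reaches everyone (king).
Cruz cannot reach Pham in two steps.
Wren reaches everyone (king).
Ferri cannot reach Cruz, Pham in two steps.
Hale cannot reach Sato, Cruz, Pham in two steps.
Pham reaches everyone (king).
Kings: Kask, Sato, Nkem, Wren, Pham — 5.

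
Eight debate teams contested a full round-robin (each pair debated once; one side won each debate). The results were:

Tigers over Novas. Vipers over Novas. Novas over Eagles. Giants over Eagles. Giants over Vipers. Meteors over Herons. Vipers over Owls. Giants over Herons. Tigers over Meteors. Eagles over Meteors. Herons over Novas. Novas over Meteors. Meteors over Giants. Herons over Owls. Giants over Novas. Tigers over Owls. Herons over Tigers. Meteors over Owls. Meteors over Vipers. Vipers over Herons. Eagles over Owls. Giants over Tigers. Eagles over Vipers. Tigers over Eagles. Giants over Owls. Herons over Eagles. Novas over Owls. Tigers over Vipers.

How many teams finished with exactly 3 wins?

Win totals: Vipers 3, Owls 0, Giants 6, Eagles 3, Novas 3, Tigers 5, Meteors 4, Herons 4.
Exactly 3: Vipers, Eagles, Novas — 3 teams.

3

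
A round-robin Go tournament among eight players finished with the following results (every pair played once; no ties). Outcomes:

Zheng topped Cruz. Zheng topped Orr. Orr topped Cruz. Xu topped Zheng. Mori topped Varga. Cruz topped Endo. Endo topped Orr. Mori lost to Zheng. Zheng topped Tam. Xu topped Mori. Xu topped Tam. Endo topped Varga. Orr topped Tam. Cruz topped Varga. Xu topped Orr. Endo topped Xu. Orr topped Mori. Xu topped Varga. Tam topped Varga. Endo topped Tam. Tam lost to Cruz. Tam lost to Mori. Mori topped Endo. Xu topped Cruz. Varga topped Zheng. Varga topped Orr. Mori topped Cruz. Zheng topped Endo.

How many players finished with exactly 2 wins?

1

Win totals: Xu 6, Varga 2, Tam 1, Orr 3, Cruz 3, Mori 4, Endo 4, Zheng 5.
Exactly 2: Varga — 1 player.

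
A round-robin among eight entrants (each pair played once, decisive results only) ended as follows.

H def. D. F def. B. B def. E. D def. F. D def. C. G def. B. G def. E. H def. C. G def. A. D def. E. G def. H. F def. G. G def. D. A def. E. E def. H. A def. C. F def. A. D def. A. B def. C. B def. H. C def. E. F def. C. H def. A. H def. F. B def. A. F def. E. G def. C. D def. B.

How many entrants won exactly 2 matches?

Win totals: A 2, B 4, C 1, D 5, E 1, F 5, G 6, H 4.
Exactly 2: A — 1 entrant.

1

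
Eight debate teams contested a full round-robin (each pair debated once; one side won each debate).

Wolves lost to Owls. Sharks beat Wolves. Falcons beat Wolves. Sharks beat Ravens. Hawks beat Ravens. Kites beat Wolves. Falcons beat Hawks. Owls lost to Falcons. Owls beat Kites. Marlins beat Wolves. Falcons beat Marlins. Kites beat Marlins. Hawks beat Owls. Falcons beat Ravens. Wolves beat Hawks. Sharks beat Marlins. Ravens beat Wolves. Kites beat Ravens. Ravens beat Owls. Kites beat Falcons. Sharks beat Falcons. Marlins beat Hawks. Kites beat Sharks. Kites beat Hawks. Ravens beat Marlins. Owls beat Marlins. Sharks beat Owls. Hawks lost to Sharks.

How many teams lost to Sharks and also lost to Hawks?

Sharks beat: Ravens, Marlins, Falcons, Hawks, Wolves, Owls.
Hawks beat: Ravens, Owls.
Both beat: Ravens, Owls — 2.

2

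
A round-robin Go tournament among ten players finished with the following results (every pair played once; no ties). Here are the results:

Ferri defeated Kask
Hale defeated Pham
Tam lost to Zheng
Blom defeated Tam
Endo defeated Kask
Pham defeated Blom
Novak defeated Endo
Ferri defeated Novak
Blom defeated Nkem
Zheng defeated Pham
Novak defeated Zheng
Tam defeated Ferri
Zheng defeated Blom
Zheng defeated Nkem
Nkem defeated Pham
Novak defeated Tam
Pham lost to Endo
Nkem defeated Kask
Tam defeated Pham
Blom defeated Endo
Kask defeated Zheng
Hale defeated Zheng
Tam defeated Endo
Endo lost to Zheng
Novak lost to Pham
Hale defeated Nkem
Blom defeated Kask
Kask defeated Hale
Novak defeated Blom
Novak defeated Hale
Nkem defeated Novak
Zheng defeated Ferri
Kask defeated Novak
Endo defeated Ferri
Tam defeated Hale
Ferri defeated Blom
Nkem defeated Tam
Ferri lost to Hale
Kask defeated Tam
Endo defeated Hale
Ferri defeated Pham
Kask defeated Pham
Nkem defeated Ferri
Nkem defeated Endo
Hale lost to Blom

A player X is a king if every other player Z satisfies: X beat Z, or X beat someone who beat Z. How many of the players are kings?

Hale reaches everyone (king).
Ferri reaches everyone (king).
Nkem reaches everyone (king).
Zheng reaches everyone (king).
Tam reaches everyone (king).
Endo reaches everyone (king).
Pham cannot reach Ferri in two steps.
Novak reaches everyone (king).
Kask reaches everyone (king).
Blom reaches everyone (king).
Kings: Hale, Ferri, Nkem, Zheng, Tam, Endo, Novak, Kask, Blom — 9.

9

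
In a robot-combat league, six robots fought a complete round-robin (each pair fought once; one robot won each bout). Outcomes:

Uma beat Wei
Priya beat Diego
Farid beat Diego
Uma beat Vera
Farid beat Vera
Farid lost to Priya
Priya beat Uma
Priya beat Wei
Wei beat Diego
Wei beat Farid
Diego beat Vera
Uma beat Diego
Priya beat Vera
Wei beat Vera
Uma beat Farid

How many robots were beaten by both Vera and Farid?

0

Vera beat: no one.
Farid beat: Diego, Vera.
No one was beaten by both.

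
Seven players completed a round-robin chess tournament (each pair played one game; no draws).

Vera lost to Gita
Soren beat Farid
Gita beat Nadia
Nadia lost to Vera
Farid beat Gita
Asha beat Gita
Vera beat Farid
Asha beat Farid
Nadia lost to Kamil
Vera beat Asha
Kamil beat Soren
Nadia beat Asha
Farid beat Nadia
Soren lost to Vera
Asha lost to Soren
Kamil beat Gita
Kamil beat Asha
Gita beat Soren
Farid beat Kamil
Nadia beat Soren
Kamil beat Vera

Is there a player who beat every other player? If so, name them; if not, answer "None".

None

Highest win total is Kamil with 5 (out of 6 possible).
Kamil lost to Farid, so no player went undefeated.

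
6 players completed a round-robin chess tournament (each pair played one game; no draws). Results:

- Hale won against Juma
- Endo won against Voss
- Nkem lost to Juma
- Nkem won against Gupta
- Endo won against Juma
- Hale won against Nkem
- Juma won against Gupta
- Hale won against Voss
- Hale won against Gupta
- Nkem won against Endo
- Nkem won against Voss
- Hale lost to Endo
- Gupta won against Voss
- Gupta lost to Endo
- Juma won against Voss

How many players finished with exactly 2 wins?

0

Win totals: Juma 3, Gupta 1, Endo 4, Hale 4, Voss 0, Nkem 3.
No player has exactly 2 wins.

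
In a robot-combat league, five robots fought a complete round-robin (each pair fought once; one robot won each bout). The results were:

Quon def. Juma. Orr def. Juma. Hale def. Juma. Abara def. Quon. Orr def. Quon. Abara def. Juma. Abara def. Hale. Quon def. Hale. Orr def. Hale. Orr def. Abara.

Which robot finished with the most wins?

Win totals: Hale 1, Quon 2, Orr 4, Abara 3, Juma 0.
Orr leads with 4 wins (next highest: 3).

Orr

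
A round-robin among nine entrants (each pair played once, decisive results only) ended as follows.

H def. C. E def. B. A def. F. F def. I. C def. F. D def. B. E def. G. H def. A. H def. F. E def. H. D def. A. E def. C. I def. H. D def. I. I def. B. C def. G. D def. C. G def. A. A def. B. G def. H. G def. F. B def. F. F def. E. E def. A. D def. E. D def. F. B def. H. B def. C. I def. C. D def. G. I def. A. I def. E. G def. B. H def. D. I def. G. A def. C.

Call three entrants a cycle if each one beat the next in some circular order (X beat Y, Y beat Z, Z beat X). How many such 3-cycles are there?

18

Win totals: A 3, B 3, C 2, D 7, E 5, F 2, G 4, H 4, I 6.
An entrant with w wins dominates both others in C(w,2) triples; summing gives 3 + 3 + 1 + 21 + 10 + 1 + 6 + 6 + 15 = 66 transitive triples.
Total triples C(9,3) = 84, so cyclic triples = 84 − 66 = 18.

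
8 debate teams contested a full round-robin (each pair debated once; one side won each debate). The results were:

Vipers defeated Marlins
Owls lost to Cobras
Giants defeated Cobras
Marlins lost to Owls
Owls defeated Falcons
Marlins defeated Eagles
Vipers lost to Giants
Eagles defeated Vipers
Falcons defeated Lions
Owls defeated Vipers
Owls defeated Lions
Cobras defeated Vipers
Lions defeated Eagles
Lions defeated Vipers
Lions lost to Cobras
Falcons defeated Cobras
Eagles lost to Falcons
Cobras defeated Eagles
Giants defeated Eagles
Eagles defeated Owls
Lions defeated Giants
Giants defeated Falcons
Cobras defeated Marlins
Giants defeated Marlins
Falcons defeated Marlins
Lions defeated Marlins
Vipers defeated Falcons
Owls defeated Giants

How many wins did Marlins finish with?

1

Marlins' results: beat Eagles; lost to Lions, Vipers, Giants, Falcons, Cobras, Owls.
That is 1 win.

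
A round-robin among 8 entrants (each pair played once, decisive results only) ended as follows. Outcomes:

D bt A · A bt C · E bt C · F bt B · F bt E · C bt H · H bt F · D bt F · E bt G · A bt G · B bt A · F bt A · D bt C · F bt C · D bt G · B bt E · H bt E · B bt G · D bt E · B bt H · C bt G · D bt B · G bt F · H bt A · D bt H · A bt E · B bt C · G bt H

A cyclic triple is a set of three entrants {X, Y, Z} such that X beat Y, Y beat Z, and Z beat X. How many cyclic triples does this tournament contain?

10

Win totals: A 3, B 5, C 2, D 7, E 2, F 4, G 2, H 3.
An entrant with w wins dominates both others in C(w,2) triples; summing gives 3 + 10 + 1 + 21 + 1 + 6 + 1 + 3 = 46 transitive triples.
Total triples C(8,3) = 56, so cyclic triples = 56 − 46 = 10.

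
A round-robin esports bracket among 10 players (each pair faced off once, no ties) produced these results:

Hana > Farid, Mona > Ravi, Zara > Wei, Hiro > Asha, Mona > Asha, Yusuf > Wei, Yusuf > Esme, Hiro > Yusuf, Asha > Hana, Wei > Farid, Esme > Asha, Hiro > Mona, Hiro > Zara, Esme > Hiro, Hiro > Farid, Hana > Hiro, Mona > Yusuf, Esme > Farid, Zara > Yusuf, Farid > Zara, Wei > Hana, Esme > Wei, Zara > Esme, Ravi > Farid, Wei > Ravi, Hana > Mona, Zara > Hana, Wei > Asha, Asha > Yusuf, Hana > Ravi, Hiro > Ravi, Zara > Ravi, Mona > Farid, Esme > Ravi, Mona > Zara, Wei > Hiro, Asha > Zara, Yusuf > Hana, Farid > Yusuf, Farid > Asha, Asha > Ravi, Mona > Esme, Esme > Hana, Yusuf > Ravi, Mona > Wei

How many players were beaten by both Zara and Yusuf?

4

Zara beat: Ravi, Wei, Esme, Yusuf, Hana.
Yusuf beat: Ravi, Wei, Esme, Hana.
Both beat: Ravi, Wei, Esme, Hana — 4.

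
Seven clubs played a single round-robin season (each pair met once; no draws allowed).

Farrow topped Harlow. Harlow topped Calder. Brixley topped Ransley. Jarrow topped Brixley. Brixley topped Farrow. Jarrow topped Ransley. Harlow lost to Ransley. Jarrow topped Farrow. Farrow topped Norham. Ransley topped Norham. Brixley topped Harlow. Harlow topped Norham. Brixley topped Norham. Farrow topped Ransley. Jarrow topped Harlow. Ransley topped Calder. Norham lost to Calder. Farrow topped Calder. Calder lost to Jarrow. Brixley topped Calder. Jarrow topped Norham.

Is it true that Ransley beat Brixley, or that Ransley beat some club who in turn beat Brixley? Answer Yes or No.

No

Ransley did not beat Brixley directly.
Ransley beat Calder, Harlow, Norham, but each of them lost to Brixley. No two-step path.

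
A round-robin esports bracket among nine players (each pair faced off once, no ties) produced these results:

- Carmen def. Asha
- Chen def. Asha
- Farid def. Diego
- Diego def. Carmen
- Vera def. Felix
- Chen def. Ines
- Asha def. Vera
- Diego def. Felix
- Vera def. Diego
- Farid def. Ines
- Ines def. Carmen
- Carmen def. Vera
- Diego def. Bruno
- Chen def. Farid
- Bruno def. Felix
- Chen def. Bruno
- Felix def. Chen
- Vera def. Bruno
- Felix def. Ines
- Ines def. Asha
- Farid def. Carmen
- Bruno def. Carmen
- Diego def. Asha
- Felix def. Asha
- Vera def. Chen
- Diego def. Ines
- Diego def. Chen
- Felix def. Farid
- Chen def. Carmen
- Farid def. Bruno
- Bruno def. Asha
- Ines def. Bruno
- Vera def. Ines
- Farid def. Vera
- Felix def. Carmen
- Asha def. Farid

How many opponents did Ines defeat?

Ines' results: beat Bruno, Carmen, Asha; lost to Farid, Chen, Felix, Diego, Vera.
That is 3 wins.

3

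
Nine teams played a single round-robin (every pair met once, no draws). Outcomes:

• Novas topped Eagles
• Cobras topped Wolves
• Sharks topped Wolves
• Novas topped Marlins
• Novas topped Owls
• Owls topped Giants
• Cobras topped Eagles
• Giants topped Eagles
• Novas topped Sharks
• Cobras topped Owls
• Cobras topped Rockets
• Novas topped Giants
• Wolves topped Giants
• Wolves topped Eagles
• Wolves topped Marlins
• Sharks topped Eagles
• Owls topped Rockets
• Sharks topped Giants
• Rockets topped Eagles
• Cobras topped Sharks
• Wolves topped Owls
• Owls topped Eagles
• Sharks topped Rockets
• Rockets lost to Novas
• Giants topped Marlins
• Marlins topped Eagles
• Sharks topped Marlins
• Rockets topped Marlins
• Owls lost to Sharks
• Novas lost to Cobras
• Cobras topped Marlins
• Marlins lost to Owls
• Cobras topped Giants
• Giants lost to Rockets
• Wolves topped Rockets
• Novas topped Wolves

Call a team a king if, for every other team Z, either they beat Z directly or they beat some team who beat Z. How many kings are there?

Sharks cannot reach Novas, Cobras in two steps.
Rockets cannot reach Sharks, Novas, Owls, Cobras, Wolves in two steps.
Marlins cannot reach Sharks, Rockets, Novas, Owls, Cobras, Giants, Wolves in two steps.
Novas cannot reach Cobras in two steps.
Owls cannot reach Sharks, Novas, Cobras, Wolves in two steps.
Cobras reaches everyone (king).
Giants cannot reach Sharks, Rockets, Novas, Owls, Cobras, Wolves in two steps.
Eagles cannot reach Sharks, Rockets, Marlins, Novas, Owls, Cobras, Giants, Wolves in two steps.
Wolves cannot reach Sharks, Novas, Cobras in two steps.
Kings: Cobras — 1.

1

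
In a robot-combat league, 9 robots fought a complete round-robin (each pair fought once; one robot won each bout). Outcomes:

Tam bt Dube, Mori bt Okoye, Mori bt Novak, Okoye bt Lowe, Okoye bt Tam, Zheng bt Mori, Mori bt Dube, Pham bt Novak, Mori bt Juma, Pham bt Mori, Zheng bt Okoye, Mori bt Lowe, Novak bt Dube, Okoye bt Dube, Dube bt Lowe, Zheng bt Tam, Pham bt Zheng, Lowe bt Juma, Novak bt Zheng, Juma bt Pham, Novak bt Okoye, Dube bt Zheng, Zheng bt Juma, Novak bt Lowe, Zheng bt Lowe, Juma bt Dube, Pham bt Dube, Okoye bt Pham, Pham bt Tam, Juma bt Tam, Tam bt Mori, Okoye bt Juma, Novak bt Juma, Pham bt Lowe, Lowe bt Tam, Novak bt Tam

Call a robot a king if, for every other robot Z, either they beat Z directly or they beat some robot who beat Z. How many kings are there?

5

Dube cannot reach Novak, Pham in two steps.
Juma cannot reach Okoye in two steps.
Mori reaches everyone (king).
Lowe cannot reach Novak, Zheng, Okoye in two steps.
Novak reaches everyone (king).
Pham reaches everyone (king).
Tam cannot reach Pham in two steps.
Zheng reaches everyone (king).
Okoye reaches everyone (king).
Kings: Mori, Novak, Pham, Zheng, Okoye — 5.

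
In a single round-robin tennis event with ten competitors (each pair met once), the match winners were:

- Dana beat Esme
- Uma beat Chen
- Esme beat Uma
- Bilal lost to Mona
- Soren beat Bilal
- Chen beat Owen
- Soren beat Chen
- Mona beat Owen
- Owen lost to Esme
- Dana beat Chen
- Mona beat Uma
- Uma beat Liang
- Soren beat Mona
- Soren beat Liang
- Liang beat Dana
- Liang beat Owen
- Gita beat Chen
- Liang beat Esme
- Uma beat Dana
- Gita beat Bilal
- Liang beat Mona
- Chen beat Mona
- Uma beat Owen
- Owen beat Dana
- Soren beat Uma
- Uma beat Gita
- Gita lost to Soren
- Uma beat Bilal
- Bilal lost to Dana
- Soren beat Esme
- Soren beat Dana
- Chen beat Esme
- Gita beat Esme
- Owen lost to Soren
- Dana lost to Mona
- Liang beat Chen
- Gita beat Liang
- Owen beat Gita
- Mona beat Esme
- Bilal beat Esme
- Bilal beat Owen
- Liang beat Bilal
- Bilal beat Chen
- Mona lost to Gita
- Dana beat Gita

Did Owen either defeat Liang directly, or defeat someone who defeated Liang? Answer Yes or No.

Owen did not beat Liang directly.
Owen beat Gita, Dana. Of those, Gita beat Liang.

Yes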